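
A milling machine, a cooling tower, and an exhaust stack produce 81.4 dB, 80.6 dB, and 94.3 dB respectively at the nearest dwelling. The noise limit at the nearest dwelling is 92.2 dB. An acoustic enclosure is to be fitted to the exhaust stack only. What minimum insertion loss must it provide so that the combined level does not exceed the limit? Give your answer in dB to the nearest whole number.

The untreated sources together contribute 10^(81.4/10) + 10^(80.6/10) = 2.529e+08, i.e. 84.03 dB.
The limit corresponds to 10^(92.2/10) = 1.660e+09; subtracting the fixed part leaves 1.407e+09 for the exhaust stack, i.e. 91.48 dB.
Required insertion loss = 94.3 − 91.48 = 2.82 dB.

3 dB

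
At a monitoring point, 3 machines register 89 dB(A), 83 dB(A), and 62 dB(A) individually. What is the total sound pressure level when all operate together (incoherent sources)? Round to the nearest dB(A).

Incoherent sources combine by intensity addition: L_total = 10·log₁₀(Σ 10^(L_i/10)).
Σ 10^(L/10) = 10^(89/10) + 10^(83/10) + 10^(62/10) = 9.954e+08.
L_total = 10·log₁₀(9.954e+08) = 89.98 dB(A).

90 dB(A)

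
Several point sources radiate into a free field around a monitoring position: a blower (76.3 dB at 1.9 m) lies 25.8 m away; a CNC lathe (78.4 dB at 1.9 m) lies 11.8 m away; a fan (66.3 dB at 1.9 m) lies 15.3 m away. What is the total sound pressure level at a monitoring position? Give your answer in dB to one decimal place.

63.2 dB

First find each source's level at the receiver (point-source: −20·log₁₀(r/r_ref)), then combine on an intensity basis.
blower: 76.3 − 20·log₁₀(25.8/1.9) = 76.3 − 22.66 = 53.64 dB.
CNC lathe: 78.4 − 20·log₁₀(11.8/1.9) = 78.4 − 15.86 = 62.54 dB.
fan: 66.3 − 20·log₁₀(15.3/1.9) = 66.3 − 18.12 = 48.18 dB.
Σ 10^(L/10) = 2.091e+06 → L_total = 10·log₁₀(2.091e+06) = 63.20 dB.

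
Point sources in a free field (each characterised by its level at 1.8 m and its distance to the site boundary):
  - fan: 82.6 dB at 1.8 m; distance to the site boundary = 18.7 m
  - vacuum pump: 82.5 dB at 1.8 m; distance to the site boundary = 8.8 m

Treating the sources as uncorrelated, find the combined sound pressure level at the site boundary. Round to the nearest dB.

70 dB

First find each source's level at the receiver (point-source: −20·log₁₀(r/r_ref)), then combine on an intensity basis.
fan: 82.6 − 20·log₁₀(18.7/1.8) = 82.6 − 20.33 = 62.27 dB.
vacuum pump: 82.5 − 20·log₁₀(8.8/1.8) = 82.5 − 13.78 = 68.72 dB.
Σ 10^(L/10) = 9.126e+06 → L_total = 10·log₁₀(9.126e+06) = 69.60 dB.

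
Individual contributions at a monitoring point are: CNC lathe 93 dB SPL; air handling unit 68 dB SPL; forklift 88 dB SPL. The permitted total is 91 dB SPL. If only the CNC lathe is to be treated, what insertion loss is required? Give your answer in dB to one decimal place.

Everything except the CNC lathe sums to 10^(68/10) + 10^(88/10) = 6.373e+08 in linear terms, 88.04 dB SPL.
To meet 91 dB SPL overall, the treated CNC lathe may contribute at most 10^(91/10) − 6.373e+08 = 6.217e+08, i.e. 87.94 dB SPL.
So the CNC lathe must be reduced from 93 to 87.94 dB SPL: IL = 5.06 dB.

5.1 dB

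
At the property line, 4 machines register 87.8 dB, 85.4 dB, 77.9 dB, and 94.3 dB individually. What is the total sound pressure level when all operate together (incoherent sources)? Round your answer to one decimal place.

For uncorrelated sources the intensities add, so convert each level to linear form, sum, and take 10·log₁₀ of the total.
Σ 10^(L/10) = 10^(87.8/10) + 10^(85.4/10) + 10^(77.9/10) + 10^(94.3/10) = 3.702e+09.
L_total = 10·log₁₀(3.702e+09) = 95.68 dB.

95.7 dB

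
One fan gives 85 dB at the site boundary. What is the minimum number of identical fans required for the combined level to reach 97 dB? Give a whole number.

16

Need L₁ + 10·log₁₀ N ≥ 97, i.e. log₁₀ N ≥ 1.20.
N ≥ 10^(12.0/10) = 15.849, so N = 16.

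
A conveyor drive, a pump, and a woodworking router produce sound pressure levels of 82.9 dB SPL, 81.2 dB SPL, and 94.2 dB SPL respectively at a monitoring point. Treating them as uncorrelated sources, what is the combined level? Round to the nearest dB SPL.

For uncorrelated sources the intensities add, so convert each level to linear form, sum, and take 10·log₁₀ of the total.
Σ 10^(L/10) = 10^(82.9/10) + 10^(81.2/10) + 10^(94.2/10) = 2.957e+09.
L_total = 10·log₁₀(2.957e+09) = 94.71 dB SPL.

95 dB SPL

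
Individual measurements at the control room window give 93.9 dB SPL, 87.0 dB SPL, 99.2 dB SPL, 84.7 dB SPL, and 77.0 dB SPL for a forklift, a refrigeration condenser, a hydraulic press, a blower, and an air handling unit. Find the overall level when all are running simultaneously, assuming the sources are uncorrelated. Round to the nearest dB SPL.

101 dB SPL

For uncorrelated sources the intensities add, so convert each level to linear form, sum, and take 10·log₁₀ of the total.
Σ 10^(L/10) = 10^(93.9/10) + 10^(87.0/10) + 10^(99.2/10) + 10^(84.7/10) + 10^(77.0/10) = 1.162e+10.
L_total = 10·log₁₀(1.162e+10) = 100.65 dB SPL.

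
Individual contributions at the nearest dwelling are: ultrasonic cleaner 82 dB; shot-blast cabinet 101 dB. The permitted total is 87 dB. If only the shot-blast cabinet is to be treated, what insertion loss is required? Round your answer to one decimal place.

15.7 dB

The untreated sources together contribute 10^(82/10) = 1.585e+08, i.e. 82.00 dB.
The limit corresponds to 10^(87/10) = 5.012e+08; subtracting the fixed part leaves 3.427e+08 for the shot-blast cabinet, i.e. 85.35 dB.
So the shot-blast cabinet must be reduced from 101 to 85.35 dB: IL = 15.65 dB.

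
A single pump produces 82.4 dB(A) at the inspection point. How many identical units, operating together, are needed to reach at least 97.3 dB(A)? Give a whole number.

31

N identical sources give L₁ + 10·log₁₀ N, so require 10·log₁₀ N ≥ 97.3 − 82.4 = 14.9 dB.
N ≥ 10^(14.9/10) = 30.903, so N = 31.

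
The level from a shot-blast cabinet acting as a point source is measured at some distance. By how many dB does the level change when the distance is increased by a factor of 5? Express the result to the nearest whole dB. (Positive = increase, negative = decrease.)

-14 dB

Point-source spreading: ΔL = −20·log₁₀(r₂/r₁).
ΔL = −20·log₁₀(5) = -13.98 dB.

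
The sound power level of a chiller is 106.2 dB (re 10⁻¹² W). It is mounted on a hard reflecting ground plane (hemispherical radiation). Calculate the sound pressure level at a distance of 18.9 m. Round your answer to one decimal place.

The power spreads over a hemisphere of area 2π·r², so L_p = L_w − 10·log₁₀(2π·r²).
2π·r² = 2244 m², 10·log₁₀ of that is 33.511 dB.
L_p = 106.2 − 33.511 = 72.69 dB.

72.7 dB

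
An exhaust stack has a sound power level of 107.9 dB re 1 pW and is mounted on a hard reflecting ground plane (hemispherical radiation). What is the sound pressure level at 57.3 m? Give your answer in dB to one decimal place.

L_p = L_w − 10·log₁₀(2π·r²) with r = 57.3 m.
2π·r² = 2.063e+04 m², 10·log₁₀ of that is 43.145 dB.
L_p = 107.9 − 43.145 = 64.76 dB.

64.8 dB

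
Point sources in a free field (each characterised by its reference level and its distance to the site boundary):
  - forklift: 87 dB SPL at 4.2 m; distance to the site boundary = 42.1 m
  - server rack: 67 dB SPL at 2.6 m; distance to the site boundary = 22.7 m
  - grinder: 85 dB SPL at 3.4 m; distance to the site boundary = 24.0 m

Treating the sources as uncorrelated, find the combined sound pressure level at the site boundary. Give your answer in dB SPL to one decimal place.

70.6 dB SPL

First find each source's level at the receiver (point-source: −20·log₁₀(r/r_ref)), then combine on an intensity basis.
forklift: 87 − 20·log₁₀(42.1/4.2) = 87 − 20.02 = 66.98 dB SPL.
server rack: 67 − 20·log₁₀(22.7/2.6) = 67 − 18.82 = 48.18 dB SPL.
grinder: 85 − 20·log₁₀(24.0/3.4) = 85 − 16.97 = 68.03 dB SPL.
Σ 10^(L/10) = 1.140e+07 → L_total = 10·log₁₀(1.140e+07) = 70.57 dB SPL.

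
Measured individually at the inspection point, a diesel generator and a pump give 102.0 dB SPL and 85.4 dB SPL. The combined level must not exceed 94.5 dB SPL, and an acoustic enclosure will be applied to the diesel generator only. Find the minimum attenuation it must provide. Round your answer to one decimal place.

Everything except the diesel generator sums to 10^(85.4/10) = 3.467e+08 in linear terms, 85.40 dB SPL.
The limit corresponds to 10^(94.5/10) = 2.818e+09; subtracting the fixed part leaves 2.472e+09 for the diesel generator, i.e. 93.93 dB SPL.
So the diesel generator must be reduced from 102.0 to 93.93 dB SPL: IL = 8.07 dB.

8.1 dB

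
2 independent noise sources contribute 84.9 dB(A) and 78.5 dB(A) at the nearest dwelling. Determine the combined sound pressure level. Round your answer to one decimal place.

For uncorrelated sources the intensities add, so convert each level to linear form, sum, and take 10·log₁₀ of the total.
Σ 10^(L/10) = 10^(84.9/10) + 10^(78.5/10) = 3.798e+08.
L_total = 10·log₁₀(3.798e+08) = 85.80 dB(A).

85.8 dB(A)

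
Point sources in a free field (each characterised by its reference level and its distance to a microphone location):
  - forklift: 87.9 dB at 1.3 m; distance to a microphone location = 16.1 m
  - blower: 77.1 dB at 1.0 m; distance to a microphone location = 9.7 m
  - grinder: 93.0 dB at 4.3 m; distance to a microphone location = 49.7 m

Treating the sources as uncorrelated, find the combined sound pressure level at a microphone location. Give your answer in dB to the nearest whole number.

73 dB

Apply inverse-square spreading to bring every level to the receiver, then sum 10^(L/10).
forklift: 87.9 − 20·log₁₀(16.1/1.3) = 87.9 − 21.86 = 66.04 dB.
blower: 77.1 − 20·log₁₀(9.7/1.0) = 77.1 − 19.74 = 57.36 dB.
grinder: 93.0 − 20·log₁₀(49.7/4.3) = 93.0 − 21.26 = 71.74 dB.
Σ 10^(L/10) = 1.950e+07 → L_total = 10·log₁₀(1.950e+07) = 72.90 dB.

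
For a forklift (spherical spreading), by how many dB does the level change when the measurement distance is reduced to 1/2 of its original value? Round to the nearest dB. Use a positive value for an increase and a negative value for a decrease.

With spherical spreading the level changes by −20·log₁₀(r₂/r₁).
ΔL = −20·log₁₀(0.5) = +6.02 dB.

+6 dB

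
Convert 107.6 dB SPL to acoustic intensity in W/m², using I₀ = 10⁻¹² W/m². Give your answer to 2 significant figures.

I/I₀ = 10^(107.6/10) = 5.754e+10, so I = 5.754e+10 × 10⁻¹² W/m².

0.058 W/m²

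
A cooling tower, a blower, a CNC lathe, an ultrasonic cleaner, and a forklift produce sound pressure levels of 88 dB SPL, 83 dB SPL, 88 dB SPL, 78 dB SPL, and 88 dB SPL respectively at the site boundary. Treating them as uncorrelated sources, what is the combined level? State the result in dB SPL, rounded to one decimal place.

93.3 dB SPL

Incoherent sources combine by intensity addition: L_total = 10·log₁₀(Σ 10^(L_i/10)).
Σ 10^(L/10) = 10^(88/10) + 10^(83/10) + 10^(88/10) + 10^(78/10) + 10^(88/10) = 2.155e+09.
L_total = 10·log₁₀(2.155e+09) = 93.34 dB SPL.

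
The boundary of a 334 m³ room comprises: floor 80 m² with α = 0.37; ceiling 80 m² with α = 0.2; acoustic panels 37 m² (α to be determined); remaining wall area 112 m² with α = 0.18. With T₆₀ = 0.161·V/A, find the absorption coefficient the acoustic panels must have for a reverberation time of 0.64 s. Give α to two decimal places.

0.49

Required total absorption A = 0.161·334/0.64 = 84.02 m².
Absorption from the other surfaces = 80·0.37 + 80·0.2 + 112·0.18 = 65.76 m², so the acoustic panels must supply 18.26 m² over 37 m².
α = 18.26/37 = 0.494.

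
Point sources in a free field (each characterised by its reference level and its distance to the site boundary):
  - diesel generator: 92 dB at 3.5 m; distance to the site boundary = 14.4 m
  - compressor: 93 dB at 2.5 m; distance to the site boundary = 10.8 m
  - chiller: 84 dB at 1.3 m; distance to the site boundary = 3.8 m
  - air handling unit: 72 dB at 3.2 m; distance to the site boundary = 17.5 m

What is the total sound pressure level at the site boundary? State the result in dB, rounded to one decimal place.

Propagate each source to the receiver with L = L_ref − 20·log₁₀(r/r_ref), then add intensities.
diesel generator: 92 − 20·log₁₀(14.4/3.5) = 92 − 12.29 = 79.71 dB.
compressor: 93 − 20·log₁₀(10.8/2.5) = 93 − 12.71 = 80.29 dB.
chiller: 84 − 20·log₁₀(3.8/1.3) = 84 − 9.32 = 74.68 dB.
air handling unit: 72 − 20·log₁₀(17.5/3.2) = 72 − 14.76 = 57.24 dB.
Σ 10^(L/10) = 2.305e+08 → L_total = 10·log₁₀(2.305e+08) = 83.63 dB.

83.6 dB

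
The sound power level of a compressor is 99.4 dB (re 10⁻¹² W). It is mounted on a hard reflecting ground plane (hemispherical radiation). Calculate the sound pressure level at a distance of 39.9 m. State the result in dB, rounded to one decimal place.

59.4 dB

The power spreads over a hemisphere of area 2π·r², so L_p = L_w − 10·log₁₀(2π·r²).
2π·r² = 1e+04 m², 10·log₁₀ of that is 40.001 dB.
L_p = 99.4 − 40.001 = 59.40 dB.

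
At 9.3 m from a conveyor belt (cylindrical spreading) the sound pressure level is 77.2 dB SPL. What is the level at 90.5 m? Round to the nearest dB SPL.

67 dB SPL

Line-source attenuation: ΔL = 10·log₁₀(r₂/r₁) = 10·log₁₀(90.5/9.3) = 9.882 dB.
L₂ = 77.2 − 10·log₁₀(90.5/9.3) = 77.2 − 9.882 = 67.32 dB SPL.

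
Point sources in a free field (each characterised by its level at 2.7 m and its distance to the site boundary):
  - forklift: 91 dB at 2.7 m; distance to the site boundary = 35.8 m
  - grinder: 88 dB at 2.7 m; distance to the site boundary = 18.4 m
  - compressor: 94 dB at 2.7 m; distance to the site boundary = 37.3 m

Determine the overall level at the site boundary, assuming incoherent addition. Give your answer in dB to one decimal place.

Apply inverse-square spreading to bring every level to the receiver, then sum 10^(L/10).
forklift: 91 − 20·log₁₀(35.8/2.7) = 91 − 22.45 = 68.55 dB.
grinder: 88 − 20·log₁₀(18.4/2.7) = 88 − 16.67 = 71.33 dB.
compressor: 94 − 20·log₁₀(37.3/2.7) = 94 − 22.81 = 71.19 dB.
Σ 10^(L/10) = 3.391e+07 → L_total = 10·log₁₀(3.391e+07) = 75.30 dB.

75.3 dB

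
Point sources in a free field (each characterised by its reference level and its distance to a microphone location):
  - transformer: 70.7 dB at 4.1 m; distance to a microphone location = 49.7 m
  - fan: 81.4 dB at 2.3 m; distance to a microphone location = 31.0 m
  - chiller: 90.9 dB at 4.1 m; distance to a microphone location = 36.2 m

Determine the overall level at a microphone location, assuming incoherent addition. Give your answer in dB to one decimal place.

72.2 dB

First find each source's level at the receiver (point-source: −20·log₁₀(r/r_ref)), then combine on an intensity basis.
transformer: 70.7 − 20·log₁₀(49.7/4.1) = 70.7 − 21.67 = 49.03 dB.
fan: 81.4 − 20·log₁₀(31.0/2.3) = 81.4 − 22.59 = 58.81 dB.
chiller: 90.9 − 20·log₁₀(36.2/4.1) = 90.9 − 18.92 = 71.98 dB.
Σ 10^(L/10) = 1.662e+07 → L_total = 10·log₁₀(1.662e+07) = 72.21 dB.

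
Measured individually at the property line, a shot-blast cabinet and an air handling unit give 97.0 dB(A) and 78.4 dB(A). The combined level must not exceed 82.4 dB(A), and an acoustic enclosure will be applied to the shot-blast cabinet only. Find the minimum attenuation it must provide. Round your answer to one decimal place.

16.8 dB

The untreated sources together contribute 10^(78.4/10) = 6.918e+07, i.e. 78.40 dB(A).
To meet 82.4 dB(A) overall, the treated shot-blast cabinet may contribute at most 10^(82.4/10) − 6.918e+07 = 1.046e+08, i.e. 80.20 dB(A).
So the shot-blast cabinet must be reduced from 97.0 to 80.20 dB(A): IL = 16.80 dB.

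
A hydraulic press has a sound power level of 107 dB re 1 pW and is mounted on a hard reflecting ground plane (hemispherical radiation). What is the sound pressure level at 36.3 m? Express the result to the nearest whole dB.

The power spreads over a hemisphere of area 2π·r², so L_p = L_w − 10·log₁₀(2π·r²).
2π·r² = 8279 m², 10·log₁₀ of that is 39.180 dB.
L_p = 107 − 39.180 = 67.82 dB.

68 dB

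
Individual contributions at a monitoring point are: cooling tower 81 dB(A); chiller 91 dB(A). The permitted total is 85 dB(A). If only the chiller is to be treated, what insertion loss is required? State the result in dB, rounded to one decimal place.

The untreated sources together contribute 10^(81/10) = 1.259e+08, i.e. 81.00 dB(A).
The limit corresponds to 10^(85/10) = 3.162e+08; subtracting the fixed part leaves 1.903e+08 for the chiller, i.e. 82.80 dB(A).
So the chiller must be reduced from 91 to 82.80 dB(A): IL = 8.20 dB.

8.2 dB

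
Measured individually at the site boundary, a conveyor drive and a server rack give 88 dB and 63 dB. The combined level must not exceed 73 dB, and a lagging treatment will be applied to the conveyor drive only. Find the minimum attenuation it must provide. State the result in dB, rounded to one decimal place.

The untreated sources together contribute 10^(63/10) = 1.995e+06, i.e. 63.00 dB.
The limit corresponds to 10^(73/10) = 1.995e+07; subtracting the fixed part leaves 1.796e+07 for the conveyor drive, i.e. 72.54 dB.
Required insertion loss = 88 − 72.54 = 15.46 dB.

15.5 dB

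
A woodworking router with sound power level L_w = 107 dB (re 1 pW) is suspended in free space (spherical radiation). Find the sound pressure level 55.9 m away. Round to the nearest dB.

61 dB

L_p = L_w − 10·log₁₀(4π·r²) with r = 55.9 m.
4π·r² = 3.927e+04 m², 10·log₁₀ of that is 45.940 dB.
L_p = 107 − 45.940 = 61.06 dB.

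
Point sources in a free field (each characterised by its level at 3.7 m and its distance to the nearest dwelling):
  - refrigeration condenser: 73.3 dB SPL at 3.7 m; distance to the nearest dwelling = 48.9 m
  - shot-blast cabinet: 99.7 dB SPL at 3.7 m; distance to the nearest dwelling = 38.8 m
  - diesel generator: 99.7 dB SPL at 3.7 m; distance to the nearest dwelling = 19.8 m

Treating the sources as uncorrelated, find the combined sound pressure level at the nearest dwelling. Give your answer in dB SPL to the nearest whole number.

86 dB SPL

Propagate each source to the receiver with L = L_ref − 20·log₁₀(r/r_ref), then add intensities.
refrigeration condenser: 73.3 − 20·log₁₀(48.9/3.7) = 73.3 − 22.42 = 50.88 dB SPL.
shot-blast cabinet: 99.7 − 20·log₁₀(38.8/3.7) = 99.7 − 20.41 = 79.29 dB SPL.
diesel generator: 99.7 − 20·log₁₀(19.8/3.7) = 99.7 − 14.57 = 85.13 dB SPL.
Σ 10^(L/10) = 4.109e+08 → L_total = 10·log₁₀(4.109e+08) = 86.14 dB SPL.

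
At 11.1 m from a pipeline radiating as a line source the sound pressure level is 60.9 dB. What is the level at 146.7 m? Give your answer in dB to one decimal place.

49.7 dB

Line-source attenuation: ΔL = 10·log₁₀(r₂/r₁) = 10·log₁₀(146.7/11.1) = 11.211 dB.
L₂ = 60.9 − 10·log₁₀(146.7/11.1) = 60.9 − 11.211 = 49.69 dB.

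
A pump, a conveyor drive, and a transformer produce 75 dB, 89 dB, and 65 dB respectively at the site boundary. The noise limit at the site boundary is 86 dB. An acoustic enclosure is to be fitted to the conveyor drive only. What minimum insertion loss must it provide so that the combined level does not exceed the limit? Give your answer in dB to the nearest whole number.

Fixed contribution from the other sources: Σ 10^(L/10) = 10^(75/10) + 10^(65/10) = 3.479e+07 (75.41 dB).
The limit corresponds to 10^(86/10) = 3.981e+08; subtracting the fixed part leaves 3.633e+08 for the conveyor drive, i.e. 85.60 dB.
So the conveyor drive must be reduced from 89 to 85.60 dB: IL = 3.40 dB.

3 dB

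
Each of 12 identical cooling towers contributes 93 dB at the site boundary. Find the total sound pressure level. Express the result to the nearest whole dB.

104 dB

L_total = L₁ + 10·log₁₀ N for N identical incoherent sources.
L_total = 93 + 10·log₁₀(12) = 93 + 10.792 = 103.79 dB.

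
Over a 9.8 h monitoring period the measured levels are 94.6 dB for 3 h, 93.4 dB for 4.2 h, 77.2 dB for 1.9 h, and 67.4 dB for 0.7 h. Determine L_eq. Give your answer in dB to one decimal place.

L_eq = 10·log₁₀[(1/T)·Σ tᵢ·10^(Lᵢ/10)] with T = 9.8 h.
Σ tᵢ·10^(Lᵢ/10) = 3·10^(94.6/10) + 4.2·10^(93.4/10) + 1.9·10^(77.2/10) + 0.7·10^(67.4/10) = 1.794e+10.
L_eq = 10·log₁₀(1.794e+10/9.8) = 92.63 dB.

92.6 dB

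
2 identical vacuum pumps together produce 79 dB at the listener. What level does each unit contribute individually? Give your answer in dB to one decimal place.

76.0 dB

2 equal contributions raise the level by 10·log₁₀ 2 = 3.010 dB, so each unit alone gives 79 − 3.010.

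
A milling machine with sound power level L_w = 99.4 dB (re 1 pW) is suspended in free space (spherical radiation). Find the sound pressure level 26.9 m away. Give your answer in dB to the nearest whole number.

L_p = L_w − 10·log₁₀(4π·r²) with r = 26.9 m.
4π·r² = 9093 m², 10·log₁₀ of that is 39.587 dB.
L_p = 99.4 − 39.587 = 59.81 dB.

60 dB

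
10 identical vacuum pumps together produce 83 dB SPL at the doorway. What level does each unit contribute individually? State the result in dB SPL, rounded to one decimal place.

Dividing the total intensity by 10 lowers the level by 10·log₁₀ 10 = 10.000 dB: L₁ = 83 − 10.000.

73.0 dB SPL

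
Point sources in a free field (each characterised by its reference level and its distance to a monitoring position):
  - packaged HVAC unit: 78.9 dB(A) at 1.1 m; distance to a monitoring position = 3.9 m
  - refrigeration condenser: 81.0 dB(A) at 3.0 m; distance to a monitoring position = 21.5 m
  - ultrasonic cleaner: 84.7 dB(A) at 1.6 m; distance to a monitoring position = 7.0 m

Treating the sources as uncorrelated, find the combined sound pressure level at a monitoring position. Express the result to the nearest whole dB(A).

74 dB(A)

Apply inverse-square spreading to bring every level to the receiver, then sum 10^(L/10).
packaged HVAC unit: 78.9 − 20·log₁₀(3.9/1.1) = 78.9 − 10.99 = 67.91 dB(A).
refrigeration condenser: 81.0 − 20·log₁₀(21.5/3.0) = 81.0 − 17.11 = 63.89 dB(A).
ultrasonic cleaner: 84.7 − 20·log₁₀(7.0/1.6) = 84.7 − 12.82 = 71.88 dB(A).
Σ 10^(L/10) = 2.404e+07 → L_total = 10·log₁₀(2.404e+07) = 73.81 dB(A).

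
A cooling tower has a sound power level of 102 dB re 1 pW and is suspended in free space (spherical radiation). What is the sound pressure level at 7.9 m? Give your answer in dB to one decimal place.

73.1 dB

The power spreads over a sphere of area 4π·r², so L_p = L_w − 10·log₁₀(4π·r²).
4π·r² = 784.3 m², 10·log₁₀ of that is 28.945 dB.
L_p = 102 − 28.945 = 73.06 dB.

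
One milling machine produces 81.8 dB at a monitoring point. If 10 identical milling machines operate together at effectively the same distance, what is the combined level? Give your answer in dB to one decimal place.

91.8 dB

N identical incoherent sources raise the level by 10·log₁₀ N.
L_total = 81.8 + 10·log₁₀(10) = 81.8 + 10.000 = 91.80 dB.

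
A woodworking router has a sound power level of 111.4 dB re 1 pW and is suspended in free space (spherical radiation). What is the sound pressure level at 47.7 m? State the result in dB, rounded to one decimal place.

66.8 dB

The power spreads over a sphere of area 4π·r², so L_p = L_w − 10·log₁₀(4π·r²).
4π·r² = 2.859e+04 m², 10·log₁₀ of that is 44.562 dB.
L_p = 111.4 − 44.562 = 66.84 dB.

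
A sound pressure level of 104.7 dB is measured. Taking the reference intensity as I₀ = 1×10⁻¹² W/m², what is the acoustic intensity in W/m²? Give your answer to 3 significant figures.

0.0295 W/m²

I = I₀·10^(L/10) = 10⁻¹² × 10^(104.7/10) = 10^(-1.530).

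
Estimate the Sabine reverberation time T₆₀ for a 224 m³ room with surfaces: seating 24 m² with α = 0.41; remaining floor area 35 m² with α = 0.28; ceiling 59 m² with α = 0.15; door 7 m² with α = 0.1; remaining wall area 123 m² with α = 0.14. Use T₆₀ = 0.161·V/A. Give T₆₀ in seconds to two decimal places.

0.78 s

Summing Sᵢαᵢ: 24·0.41 + 35·0.28 + 59·0.15 + 7·0.1 + 123·0.14 = 46.41 m².
T₆₀ = 0.161 × 224 / 46.41 = 0.777 s.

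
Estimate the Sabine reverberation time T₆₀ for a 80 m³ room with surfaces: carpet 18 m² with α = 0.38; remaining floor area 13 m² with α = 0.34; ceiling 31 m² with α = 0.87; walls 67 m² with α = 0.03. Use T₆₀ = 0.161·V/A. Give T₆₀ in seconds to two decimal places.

Summing Sᵢαᵢ: 18·0.38 + 13·0.34 + 31·0.87 + 67·0.03 = 40.24 m².
T₆₀ = 0.161 × 80 / 40.24 = 0.320 s.

0.32 s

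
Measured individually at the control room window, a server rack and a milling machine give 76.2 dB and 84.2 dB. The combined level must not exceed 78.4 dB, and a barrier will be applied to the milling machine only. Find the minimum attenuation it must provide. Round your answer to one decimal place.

9.8 dB

Fixed contribution from the other source: Σ 10^(L/10) = 10^(76.2/10) = 4.169e+07 (76.20 dB).
The limit corresponds to 10^(78.4/10) = 6.918e+07; subtracting the fixed part leaves 2.750e+07 for the milling machine, i.e. 74.39 dB.
So the milling machine must be reduced from 84.2 to 74.39 dB: IL = 9.81 dB.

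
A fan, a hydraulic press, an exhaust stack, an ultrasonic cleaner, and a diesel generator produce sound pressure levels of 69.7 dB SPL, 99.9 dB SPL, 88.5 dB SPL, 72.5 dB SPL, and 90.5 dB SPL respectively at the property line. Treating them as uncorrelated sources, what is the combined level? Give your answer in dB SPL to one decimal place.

100.7 dB SPL

Incoherent sources combine by intensity addition: L_total = 10·log₁₀(Σ 10^(L_i/10)).
Σ 10^(L/10) = 10^(69.7/10) + 10^(99.9/10) + 10^(88.5/10) + 10^(72.5/10) + 10^(90.5/10) = 1.163e+10.
L_total = 10·log₁₀(1.163e+10) = 100.66 dB SPL.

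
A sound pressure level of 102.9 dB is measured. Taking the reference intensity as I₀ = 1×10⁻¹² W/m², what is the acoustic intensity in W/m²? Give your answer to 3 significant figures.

0.0195 W/m²

I/I₀ = 10^(102.9/10) = 1.95e+10, so I = 1.95e+10 × 10⁻¹² W/m².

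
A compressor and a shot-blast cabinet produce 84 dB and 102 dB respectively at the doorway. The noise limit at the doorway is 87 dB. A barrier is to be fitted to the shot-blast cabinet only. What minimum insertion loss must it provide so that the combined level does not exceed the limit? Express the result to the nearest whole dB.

Fixed contribution from the other source: Σ 10^(L/10) = 10^(84/10) = 2.512e+08 (84.00 dB).
To meet 87 dB overall, the treated shot-blast cabinet may contribute at most 10^(87/10) − 2.512e+08 = 2.500e+08, i.e. 83.98 dB.
So the shot-blast cabinet must be reduced from 102 to 83.98 dB: IL = 18.02 dB.

18 dB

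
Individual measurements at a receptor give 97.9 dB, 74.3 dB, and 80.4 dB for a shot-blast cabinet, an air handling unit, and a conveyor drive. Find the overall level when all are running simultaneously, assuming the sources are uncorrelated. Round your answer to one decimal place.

Incoherent sources combine by intensity addition: L_total = 10·log₁₀(Σ 10^(L_i/10)).
Σ 10^(L/10) = 10^(97.9/10) + 10^(74.3/10) + 10^(80.4/10) = 6.303e+09.
L_total = 10·log₁₀(6.303e+09) = 98.00 dB.

98.0 dB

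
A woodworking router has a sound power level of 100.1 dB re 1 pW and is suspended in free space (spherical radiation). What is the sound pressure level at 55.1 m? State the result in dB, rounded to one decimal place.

The power spreads over a sphere of area 4π·r², so L_p = L_w − 10·log₁₀(4π·r²).
4π·r² = 3.815e+04 m², 10·log₁₀ of that is 45.815 dB.
L_p = 100.1 − 45.815 = 54.28 dB.

54.3 dB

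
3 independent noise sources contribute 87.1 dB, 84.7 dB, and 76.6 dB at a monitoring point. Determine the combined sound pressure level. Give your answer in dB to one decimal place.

Incoherent sources combine by intensity addition: L_total = 10·log₁₀(Σ 10^(L_i/10)).
Σ 10^(L/10) = 10^(87.1/10) + 10^(84.7/10) + 10^(76.6/10) = 8.537e+08.
L_total = 10·log₁₀(8.537e+08) = 89.31 dB.

89.3 dB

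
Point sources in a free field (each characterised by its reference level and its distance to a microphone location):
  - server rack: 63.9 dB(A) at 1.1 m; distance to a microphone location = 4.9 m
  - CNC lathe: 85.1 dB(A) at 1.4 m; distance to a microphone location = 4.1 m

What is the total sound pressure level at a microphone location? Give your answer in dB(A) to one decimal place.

Apply inverse-square spreading to bring every level to the receiver, then sum 10^(L/10).
server rack: 63.9 − 20·log₁₀(4.9/1.1) = 63.9 − 12.98 = 50.92 dB(A).
CNC lathe: 85.1 − 20·log₁₀(4.1/1.4) = 85.1 − 9.33 = 75.77 dB(A).
Σ 10^(L/10) = 3.785e+07 → L_total = 10·log₁₀(3.785e+07) = 75.78 dB(A).

75.8 dB(A)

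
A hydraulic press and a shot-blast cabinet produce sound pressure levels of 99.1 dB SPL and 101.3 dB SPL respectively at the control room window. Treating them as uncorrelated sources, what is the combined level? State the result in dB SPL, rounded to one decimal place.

103.3 dB SPL

Incoherent sources combine by intensity addition: L_total = 10·log₁₀(Σ 10^(L_i/10)).
Σ 10^(L/10) = 10^(99.1/10) + 10^(101.3/10) = 2.162e+10.
L_total = 10·log₁₀(2.162e+10) = 103.35 dB SPL.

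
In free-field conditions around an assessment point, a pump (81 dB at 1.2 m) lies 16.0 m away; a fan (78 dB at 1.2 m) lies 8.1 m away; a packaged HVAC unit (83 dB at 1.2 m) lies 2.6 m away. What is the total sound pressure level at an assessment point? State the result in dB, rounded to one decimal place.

76.5 dB

First find each source's level at the receiver (point-source: −20·log₁₀(r/r_ref)), then combine on an intensity basis.
pump: 81 − 20·log₁₀(16.0/1.2) = 81 − 22.50 = 58.50 dB.
fan: 78 − 20·log₁₀(8.1/1.2) = 78 − 16.59 = 61.41 dB.
packaged HVAC unit: 83 − 20·log₁₀(2.6/1.2) = 83 − 6.72 = 76.28 dB.
Σ 10^(L/10) = 4.460e+07 → L_total = 10·log₁₀(4.460e+07) = 76.49 dB.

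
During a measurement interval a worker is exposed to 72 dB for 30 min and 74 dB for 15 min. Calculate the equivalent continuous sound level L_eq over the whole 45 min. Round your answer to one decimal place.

Weight each interval's intensity by its duration and average over T = 45 min:
Σ tᵢ·10^(Lᵢ/10) = 30·10^(72/10) + 15·10^(74/10) = 8.523e+08.
L_eq = 10·log₁₀(8.523e+08/45) = 72.77 dB.

72.8 dB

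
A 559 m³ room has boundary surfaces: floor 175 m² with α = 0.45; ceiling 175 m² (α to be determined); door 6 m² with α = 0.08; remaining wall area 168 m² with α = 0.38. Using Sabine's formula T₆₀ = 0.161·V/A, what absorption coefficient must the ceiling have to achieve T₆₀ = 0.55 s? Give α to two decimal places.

From T₆₀ = 0.161·V/A, the target T₆₀ = 0.55 s needs A = 0.161·559/0.55 = 163.63 m².
Absorption from the other surfaces = 175·0.45 + 6·0.08 + 168·0.38 = 143.07 m², so the ceiling must supply 20.56 m² over 175 m².
α = 20.56/175 = 0.118.

0.12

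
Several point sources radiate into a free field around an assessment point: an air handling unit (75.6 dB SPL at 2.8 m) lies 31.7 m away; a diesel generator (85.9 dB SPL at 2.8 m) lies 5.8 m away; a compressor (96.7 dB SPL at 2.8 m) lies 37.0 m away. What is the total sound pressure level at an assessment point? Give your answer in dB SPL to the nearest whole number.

Propagate each source to the receiver with L = L_ref − 20·log₁₀(r/r_ref), then add intensities.
air handling unit: 75.6 − 20·log₁₀(31.7/2.8) = 75.6 − 21.08 = 54.52 dB SPL.
diesel generator: 85.9 − 20·log₁₀(5.8/2.8) = 85.9 − 6.33 = 79.57 dB SPL.
compressor: 96.7 − 20·log₁₀(37.0/2.8) = 96.7 − 22.42 = 74.28 dB SPL.
Σ 10^(L/10) = 1.177e+08 → L_total = 10·log₁₀(1.177e+08) = 80.71 dB SPL.

81 dB SPL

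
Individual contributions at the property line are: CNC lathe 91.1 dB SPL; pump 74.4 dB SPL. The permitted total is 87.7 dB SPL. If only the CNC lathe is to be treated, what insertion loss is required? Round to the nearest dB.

The untreated sources together contribute 10^(74.4/10) = 2.754e+07, i.e. 74.40 dB SPL.
To meet 87.7 dB SPL overall, the treated CNC lathe may contribute at most 10^(87.7/10) − 2.754e+07 = 5.613e+08, i.e. 87.49 dB SPL.
So the CNC lathe must be reduced from 91.1 to 87.49 dB SPL: IL = 3.61 dB.

4 dB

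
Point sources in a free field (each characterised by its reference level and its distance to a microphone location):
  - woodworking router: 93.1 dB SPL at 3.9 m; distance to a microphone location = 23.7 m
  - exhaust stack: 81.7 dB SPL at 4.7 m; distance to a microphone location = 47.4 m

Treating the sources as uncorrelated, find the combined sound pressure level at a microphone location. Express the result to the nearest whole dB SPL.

78 dB SPL

Propagate each source to the receiver with L = L_ref − 20·log₁₀(r/r_ref), then add intensities.
woodworking router: 93.1 − 20·log₁₀(23.7/3.9) = 93.1 − 15.67 = 77.43 dB SPL.
exhaust stack: 81.7 − 20·log₁₀(47.4/4.7) = 81.7 − 20.07 = 61.63 dB SPL.
Σ 10^(L/10) = 5.674e+07 → L_total = 10·log₁₀(5.674e+07) = 77.54 dB SPL.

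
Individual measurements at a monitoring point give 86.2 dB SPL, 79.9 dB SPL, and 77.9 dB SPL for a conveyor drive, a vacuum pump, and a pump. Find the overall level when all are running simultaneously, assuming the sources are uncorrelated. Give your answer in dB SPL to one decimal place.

For uncorrelated sources the intensities add, so convert each level to linear form, sum, and take 10·log₁₀ of the total.
Σ 10^(L/10) = 10^(86.2/10) + 10^(79.9/10) + 10^(77.9/10) = 5.763e+08.
L_total = 10·log₁₀(5.763e+08) = 87.61 dB SPL.

87.6 dB SPL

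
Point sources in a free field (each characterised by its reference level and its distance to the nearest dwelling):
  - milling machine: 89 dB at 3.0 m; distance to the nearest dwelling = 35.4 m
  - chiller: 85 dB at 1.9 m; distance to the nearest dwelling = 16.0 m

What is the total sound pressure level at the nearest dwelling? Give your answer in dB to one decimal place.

70.1 dB

First find each source's level at the receiver (point-source: −20·log₁₀(r/r_ref)), then combine on an intensity basis.
milling machine: 89 − 20·log₁₀(35.4/3.0) = 89 − 21.44 = 67.56 dB.
chiller: 85 − 20·log₁₀(16.0/1.9) = 85 − 18.51 = 66.49 dB.
Σ 10^(L/10) = 1.016e+07 → L_total = 10·log₁₀(1.016e+07) = 70.07 dB.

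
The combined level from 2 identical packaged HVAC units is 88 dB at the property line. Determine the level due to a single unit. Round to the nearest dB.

85 dB

Dividing the total intensity by 2 lowers the level by 10·log₁₀ 2 = 3.010 dB: L₁ = 88 − 3.010.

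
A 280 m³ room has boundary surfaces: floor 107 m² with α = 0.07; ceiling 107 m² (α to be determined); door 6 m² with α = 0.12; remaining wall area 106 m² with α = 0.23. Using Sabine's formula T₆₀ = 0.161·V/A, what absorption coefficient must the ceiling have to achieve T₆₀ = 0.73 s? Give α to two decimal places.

Required total absorption A = 0.161·280/0.73 = 61.75 m².
Absorption from the other surfaces = 107·0.07 + 6·0.12 + 106·0.23 = 32.59 m², so the ceiling must supply 29.16 m² over 107 m².
α = 29.16/107 = 0.273.

0.27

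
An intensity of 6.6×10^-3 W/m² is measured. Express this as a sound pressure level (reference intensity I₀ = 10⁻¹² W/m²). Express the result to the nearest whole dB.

98 dB

I/I₀ = 6.6×10^-3/10⁻¹² = 6.6×10^9, and L = 10·log₁₀(I/I₀).
L = 10·(0.8195 + 9) = 98.20 dB.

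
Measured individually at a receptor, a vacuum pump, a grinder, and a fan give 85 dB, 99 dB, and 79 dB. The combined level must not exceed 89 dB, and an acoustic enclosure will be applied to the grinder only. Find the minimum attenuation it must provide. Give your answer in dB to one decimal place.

13.0 dB

Fixed contribution from the other sources: Σ 10^(L/10) = 10^(85/10) + 10^(79/10) = 3.957e+08 (85.97 dB).
The limit corresponds to 10^(89/10) = 7.943e+08; subtracting the fixed part leaves 3.987e+08 for the grinder, i.e. 86.01 dB.
So the grinder must be reduced from 99 to 86.01 dB: IL = 12.99 dB.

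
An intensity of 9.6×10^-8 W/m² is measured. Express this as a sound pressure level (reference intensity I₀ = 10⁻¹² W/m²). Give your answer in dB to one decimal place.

49.8 dB

I/I₀ = 9.6×10^-8/10⁻¹² = 9.6×10^4, and L = 10·log₁₀(I/I₀).
L = 10·(0.9823 + 4) = 49.82 dB.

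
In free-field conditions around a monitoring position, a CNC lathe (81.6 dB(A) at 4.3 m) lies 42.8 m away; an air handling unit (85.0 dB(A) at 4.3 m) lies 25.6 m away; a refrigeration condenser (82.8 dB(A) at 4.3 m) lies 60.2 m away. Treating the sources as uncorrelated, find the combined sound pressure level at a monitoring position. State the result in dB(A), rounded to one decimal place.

Propagate each source to the receiver with L = L_ref − 20·log₁₀(r/r_ref), then add intensities.
CNC lathe: 81.6 − 20·log₁₀(42.8/4.3) = 81.6 − 19.96 = 61.64 dB(A).
air handling unit: 85.0 − 20·log₁₀(25.6/4.3) = 85.0 − 15.50 = 69.50 dB(A).
refrigeration condenser: 82.8 − 20·log₁₀(60.2/4.3) = 82.8 − 22.92 = 59.88 dB(A).
Σ 10^(L/10) = 1.135e+07 → L_total = 10·log₁₀(1.135e+07) = 70.55 dB(A).

70.6 dB(A)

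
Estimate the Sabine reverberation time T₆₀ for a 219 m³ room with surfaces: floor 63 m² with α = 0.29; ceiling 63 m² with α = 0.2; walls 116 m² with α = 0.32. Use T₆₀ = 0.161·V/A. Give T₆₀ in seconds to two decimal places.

0.52 s

A = Σ Sᵢαᵢ = 63·0.29 + 63·0.2 + 116·0.32 = 67.99 m².
T₆₀ = 0.161 × 219 / 67.99 = 0.519 s.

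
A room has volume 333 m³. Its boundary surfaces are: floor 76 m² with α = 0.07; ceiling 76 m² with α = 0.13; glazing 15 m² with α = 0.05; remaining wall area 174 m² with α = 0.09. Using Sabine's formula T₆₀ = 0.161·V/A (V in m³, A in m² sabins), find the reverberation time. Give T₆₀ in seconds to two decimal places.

1.70 s

Summing Sᵢαᵢ: 76·0.07 + 76·0.13 + 15·0.05 + 174·0.09 = 31.61 m².
T₆₀ = 0.161 × 333 / 31.61 = 1.696 s.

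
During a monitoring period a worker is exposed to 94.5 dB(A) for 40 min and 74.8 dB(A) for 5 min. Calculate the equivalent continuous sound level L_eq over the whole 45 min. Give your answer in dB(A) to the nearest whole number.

94 dB(A)

L_eq = 10·log₁₀[(1/T)·Σ tᵢ·10^(Lᵢ/10)] with T = 45 min.
Σ tᵢ·10^(Lᵢ/10) = 40·10^(94.5/10) + 5·10^(74.8/10) = 1.129e+11.
L_eq = 10·log₁₀(1.129e+11/45) = 93.99 dB(A).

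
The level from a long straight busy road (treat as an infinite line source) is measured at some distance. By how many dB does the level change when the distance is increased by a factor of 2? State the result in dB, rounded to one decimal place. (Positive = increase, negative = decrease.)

-3.0 dB

Line-source spreading: ΔL = −10·log₁₀(r₂/r₁).
ΔL = −10·log₁₀(2) = -3.01 dB.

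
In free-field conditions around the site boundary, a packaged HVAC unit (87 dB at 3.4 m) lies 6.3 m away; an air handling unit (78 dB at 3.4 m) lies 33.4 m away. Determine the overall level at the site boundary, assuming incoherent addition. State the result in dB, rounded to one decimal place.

81.7 dB

First find each source's level at the receiver (point-source: −20·log₁₀(r/r_ref)), then combine on an intensity basis.
packaged HVAC unit: 87 − 20·log₁₀(6.3/3.4) = 87 − 5.36 = 81.64 dB.
air handling unit: 78 − 20·log₁₀(33.4/3.4) = 78 − 19.85 = 58.15 dB.
Σ 10^(L/10) = 1.466e+08 → L_total = 10·log₁₀(1.466e+08) = 81.66 dB.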